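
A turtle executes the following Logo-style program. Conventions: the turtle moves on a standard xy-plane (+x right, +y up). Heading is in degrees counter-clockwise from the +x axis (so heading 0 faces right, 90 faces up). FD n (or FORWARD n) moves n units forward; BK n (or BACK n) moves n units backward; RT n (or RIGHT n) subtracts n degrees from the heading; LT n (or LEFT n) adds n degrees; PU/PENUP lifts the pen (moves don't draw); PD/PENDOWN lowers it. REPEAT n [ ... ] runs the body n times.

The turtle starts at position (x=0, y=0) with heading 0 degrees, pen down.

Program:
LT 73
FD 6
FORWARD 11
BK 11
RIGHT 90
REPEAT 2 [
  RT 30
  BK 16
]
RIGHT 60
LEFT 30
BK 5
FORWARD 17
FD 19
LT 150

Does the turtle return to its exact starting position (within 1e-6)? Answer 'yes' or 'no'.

Answer: no

Derivation:
Executing turtle program step by step:
Start: pos=(0,0), heading=0, pen down
LT 73: heading 0 -> 73
FD 6: (0,0) -> (1.754,5.738) [heading=73, draw]
FD 11: (1.754,5.738) -> (4.97,16.257) [heading=73, draw]
BK 11: (4.97,16.257) -> (1.754,5.738) [heading=73, draw]
RT 90: heading 73 -> 343
REPEAT 2 [
  -- iteration 1/2 --
  RT 30: heading 343 -> 313
  BK 16: (1.754,5.738) -> (-9.158,17.439) [heading=313, draw]
  -- iteration 2/2 --
  RT 30: heading 313 -> 283
  BK 16: (-9.158,17.439) -> (-12.757,33.029) [heading=283, draw]
]
RT 60: heading 283 -> 223
LT 30: heading 223 -> 253
BK 5: (-12.757,33.029) -> (-11.295,37.811) [heading=253, draw]
FD 17: (-11.295,37.811) -> (-16.265,21.554) [heading=253, draw]
FD 19: (-16.265,21.554) -> (-21.82,3.384) [heading=253, draw]
LT 150: heading 253 -> 43
Final: pos=(-21.82,3.384), heading=43, 8 segment(s) drawn

Start position: (0, 0)
Final position: (-21.82, 3.384)
Distance = 22.081; >= 1e-6 -> NOT closed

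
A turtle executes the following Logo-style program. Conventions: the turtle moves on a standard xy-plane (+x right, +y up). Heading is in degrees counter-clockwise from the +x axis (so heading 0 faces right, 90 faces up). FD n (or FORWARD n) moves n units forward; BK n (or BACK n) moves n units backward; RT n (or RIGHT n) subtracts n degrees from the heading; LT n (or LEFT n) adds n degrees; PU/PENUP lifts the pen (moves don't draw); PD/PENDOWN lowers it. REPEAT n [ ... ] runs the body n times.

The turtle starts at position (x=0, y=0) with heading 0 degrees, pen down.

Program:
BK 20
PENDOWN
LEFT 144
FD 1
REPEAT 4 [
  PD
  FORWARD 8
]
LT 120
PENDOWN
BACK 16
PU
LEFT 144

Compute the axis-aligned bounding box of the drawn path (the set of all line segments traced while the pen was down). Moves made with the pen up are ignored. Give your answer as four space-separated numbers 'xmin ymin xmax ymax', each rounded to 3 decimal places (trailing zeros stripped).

Executing turtle program step by step:
Start: pos=(0,0), heading=0, pen down
BK 20: (0,0) -> (-20,0) [heading=0, draw]
PD: pen down
LT 144: heading 0 -> 144
FD 1: (-20,0) -> (-20.809,0.588) [heading=144, draw]
REPEAT 4 [
  -- iteration 1/4 --
  PD: pen down
  FD 8: (-20.809,0.588) -> (-27.281,5.29) [heading=144, draw]
  -- iteration 2/4 --
  PD: pen down
  FD 8: (-27.281,5.29) -> (-33.753,9.992) [heading=144, draw]
  -- iteration 3/4 --
  PD: pen down
  FD 8: (-33.753,9.992) -> (-40.225,14.695) [heading=144, draw]
  -- iteration 4/4 --
  PD: pen down
  FD 8: (-40.225,14.695) -> (-46.698,19.397) [heading=144, draw]
]
LT 120: heading 144 -> 264
PD: pen down
BK 16: (-46.698,19.397) -> (-45.025,35.309) [heading=264, draw]
PU: pen up
LT 144: heading 264 -> 48
Final: pos=(-45.025,35.309), heading=48, 7 segment(s) drawn

Segment endpoints: x in {-46.698, -45.025, -40.225, -33.753, -27.281, -20.809, -20, 0}, y in {0, 0.588, 5.29, 9.992, 14.695, 19.397, 35.309}
xmin=-46.698, ymin=0, xmax=0, ymax=35.309

Answer: -46.698 0 0 35.309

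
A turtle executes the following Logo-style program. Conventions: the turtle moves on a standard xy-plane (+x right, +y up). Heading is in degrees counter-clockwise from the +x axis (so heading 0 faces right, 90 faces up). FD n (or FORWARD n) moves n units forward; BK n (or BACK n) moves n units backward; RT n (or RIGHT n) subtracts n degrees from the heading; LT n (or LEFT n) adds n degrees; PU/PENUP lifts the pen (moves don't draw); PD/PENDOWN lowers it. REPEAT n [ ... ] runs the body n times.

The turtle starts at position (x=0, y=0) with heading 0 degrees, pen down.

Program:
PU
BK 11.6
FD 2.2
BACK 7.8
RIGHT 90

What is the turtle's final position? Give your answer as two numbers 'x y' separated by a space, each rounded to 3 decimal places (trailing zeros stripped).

Answer: -17.2 0

Derivation:
Executing turtle program step by step:
Start: pos=(0,0), heading=0, pen down
PU: pen up
BK 11.6: (0,0) -> (-11.6,0) [heading=0, move]
FD 2.2: (-11.6,0) -> (-9.4,0) [heading=0, move]
BK 7.8: (-9.4,0) -> (-17.2,0) [heading=0, move]
RT 90: heading 0 -> 270
Final: pos=(-17.2,0), heading=270, 0 segment(s) drawn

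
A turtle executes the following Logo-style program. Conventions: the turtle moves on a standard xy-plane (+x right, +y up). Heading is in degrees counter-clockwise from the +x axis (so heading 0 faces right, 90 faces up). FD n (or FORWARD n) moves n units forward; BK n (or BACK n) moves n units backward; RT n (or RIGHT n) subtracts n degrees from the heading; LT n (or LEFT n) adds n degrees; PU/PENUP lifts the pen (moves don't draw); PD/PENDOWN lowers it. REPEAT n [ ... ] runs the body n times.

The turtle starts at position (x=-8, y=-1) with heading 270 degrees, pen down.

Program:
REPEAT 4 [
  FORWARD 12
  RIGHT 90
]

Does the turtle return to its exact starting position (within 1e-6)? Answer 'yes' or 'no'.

Answer: yes

Derivation:
Executing turtle program step by step:
Start: pos=(-8,-1), heading=270, pen down
REPEAT 4 [
  -- iteration 1/4 --
  FD 12: (-8,-1) -> (-8,-13) [heading=270, draw]
  RT 90: heading 270 -> 180
  -- iteration 2/4 --
  FD 12: (-8,-13) -> (-20,-13) [heading=180, draw]
  RT 90: heading 180 -> 90
  -- iteration 3/4 --
  FD 12: (-20,-13) -> (-20,-1) [heading=90, draw]
  RT 90: heading 90 -> 0
  -- iteration 4/4 --
  FD 12: (-20,-1) -> (-8,-1) [heading=0, draw]
  RT 90: heading 0 -> 270
]
Final: pos=(-8,-1), heading=270, 4 segment(s) drawn

Start position: (-8, -1)
Final position: (-8, -1)
Distance = 0; < 1e-6 -> CLOSED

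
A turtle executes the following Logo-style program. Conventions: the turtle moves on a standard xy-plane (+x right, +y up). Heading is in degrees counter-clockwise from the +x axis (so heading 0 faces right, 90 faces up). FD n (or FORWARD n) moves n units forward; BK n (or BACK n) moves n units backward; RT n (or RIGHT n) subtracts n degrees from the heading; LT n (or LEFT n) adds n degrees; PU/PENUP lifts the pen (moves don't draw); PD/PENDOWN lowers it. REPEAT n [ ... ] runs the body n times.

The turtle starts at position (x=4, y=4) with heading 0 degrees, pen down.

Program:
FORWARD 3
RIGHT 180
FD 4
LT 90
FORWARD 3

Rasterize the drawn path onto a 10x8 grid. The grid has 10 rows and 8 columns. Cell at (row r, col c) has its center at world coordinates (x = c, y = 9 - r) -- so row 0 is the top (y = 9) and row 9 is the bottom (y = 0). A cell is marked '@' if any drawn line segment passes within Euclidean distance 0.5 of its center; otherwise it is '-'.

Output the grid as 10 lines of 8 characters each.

Segment 0: (4,4) -> (7,4)
Segment 1: (7,4) -> (3,4)
Segment 2: (3,4) -> (3,1)

Answer: --------
--------
--------
--------
--------
---@@@@@
---@----
---@----
---@----
--------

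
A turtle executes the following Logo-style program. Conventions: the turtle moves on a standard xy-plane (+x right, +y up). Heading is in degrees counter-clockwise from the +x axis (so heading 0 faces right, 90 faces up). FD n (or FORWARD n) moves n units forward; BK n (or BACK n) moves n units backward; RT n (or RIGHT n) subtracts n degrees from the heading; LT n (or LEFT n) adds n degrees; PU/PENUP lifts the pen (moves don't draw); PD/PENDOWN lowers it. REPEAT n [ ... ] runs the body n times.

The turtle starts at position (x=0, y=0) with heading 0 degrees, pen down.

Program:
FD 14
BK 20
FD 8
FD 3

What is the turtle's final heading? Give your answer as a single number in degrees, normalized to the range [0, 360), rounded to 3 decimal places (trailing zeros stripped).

Answer: 0

Derivation:
Executing turtle program step by step:
Start: pos=(0,0), heading=0, pen down
FD 14: (0,0) -> (14,0) [heading=0, draw]
BK 20: (14,0) -> (-6,0) [heading=0, draw]
FD 8: (-6,0) -> (2,0) [heading=0, draw]
FD 3: (2,0) -> (5,0) [heading=0, draw]
Final: pos=(5,0), heading=0, 4 segment(s) drawn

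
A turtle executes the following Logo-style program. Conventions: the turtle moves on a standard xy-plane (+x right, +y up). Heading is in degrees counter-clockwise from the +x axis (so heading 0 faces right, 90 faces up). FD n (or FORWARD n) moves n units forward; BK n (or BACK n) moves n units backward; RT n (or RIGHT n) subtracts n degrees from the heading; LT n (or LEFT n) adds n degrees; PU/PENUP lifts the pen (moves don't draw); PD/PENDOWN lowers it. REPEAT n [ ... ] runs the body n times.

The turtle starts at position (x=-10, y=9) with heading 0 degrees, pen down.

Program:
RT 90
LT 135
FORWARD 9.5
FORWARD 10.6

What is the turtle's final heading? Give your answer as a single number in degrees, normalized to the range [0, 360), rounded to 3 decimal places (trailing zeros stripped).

Executing turtle program step by step:
Start: pos=(-10,9), heading=0, pen down
RT 90: heading 0 -> 270
LT 135: heading 270 -> 45
FD 9.5: (-10,9) -> (-3.282,15.718) [heading=45, draw]
FD 10.6: (-3.282,15.718) -> (4.213,23.213) [heading=45, draw]
Final: pos=(4.213,23.213), heading=45, 2 segment(s) drawn

Answer: 45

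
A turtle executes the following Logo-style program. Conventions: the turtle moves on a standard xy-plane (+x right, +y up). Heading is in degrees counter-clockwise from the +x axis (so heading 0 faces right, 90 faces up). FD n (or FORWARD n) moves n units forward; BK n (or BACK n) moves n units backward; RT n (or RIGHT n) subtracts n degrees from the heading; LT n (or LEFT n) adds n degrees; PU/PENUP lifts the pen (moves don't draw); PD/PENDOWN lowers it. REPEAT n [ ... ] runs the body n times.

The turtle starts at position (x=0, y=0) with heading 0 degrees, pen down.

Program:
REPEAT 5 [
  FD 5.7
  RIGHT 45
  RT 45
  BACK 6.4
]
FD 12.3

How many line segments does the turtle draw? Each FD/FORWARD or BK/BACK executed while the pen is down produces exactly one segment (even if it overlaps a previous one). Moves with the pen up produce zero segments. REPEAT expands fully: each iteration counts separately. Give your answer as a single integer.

Executing turtle program step by step:
Start: pos=(0,0), heading=0, pen down
REPEAT 5 [
  -- iteration 1/5 --
  FD 5.7: (0,0) -> (5.7,0) [heading=0, draw]
  RT 45: heading 0 -> 315
  RT 45: heading 315 -> 270
  BK 6.4: (5.7,0) -> (5.7,6.4) [heading=270, draw]
  -- iteration 2/5 --
  FD 5.7: (5.7,6.4) -> (5.7,0.7) [heading=270, draw]
  RT 45: heading 270 -> 225
  RT 45: heading 225 -> 180
  BK 6.4: (5.7,0.7) -> (12.1,0.7) [heading=180, draw]
  -- iteration 3/5 --
  FD 5.7: (12.1,0.7) -> (6.4,0.7) [heading=180, draw]
  RT 45: heading 180 -> 135
  RT 45: heading 135 -> 90
  BK 6.4: (6.4,0.7) -> (6.4,-5.7) [heading=90, draw]
  -- iteration 4/5 --
  FD 5.7: (6.4,-5.7) -> (6.4,0) [heading=90, draw]
  RT 45: heading 90 -> 45
  RT 45: heading 45 -> 0
  BK 6.4: (6.4,0) -> (0,0) [heading=0, draw]
  -- iteration 5/5 --
  FD 5.7: (0,0) -> (5.7,0) [heading=0, draw]
  RT 45: heading 0 -> 315
  RT 45: heading 315 -> 270
  BK 6.4: (5.7,0) -> (5.7,6.4) [heading=270, draw]
]
FD 12.3: (5.7,6.4) -> (5.7,-5.9) [heading=270, draw]
Final: pos=(5.7,-5.9), heading=270, 11 segment(s) drawn
Segments drawn: 11

Answer: 11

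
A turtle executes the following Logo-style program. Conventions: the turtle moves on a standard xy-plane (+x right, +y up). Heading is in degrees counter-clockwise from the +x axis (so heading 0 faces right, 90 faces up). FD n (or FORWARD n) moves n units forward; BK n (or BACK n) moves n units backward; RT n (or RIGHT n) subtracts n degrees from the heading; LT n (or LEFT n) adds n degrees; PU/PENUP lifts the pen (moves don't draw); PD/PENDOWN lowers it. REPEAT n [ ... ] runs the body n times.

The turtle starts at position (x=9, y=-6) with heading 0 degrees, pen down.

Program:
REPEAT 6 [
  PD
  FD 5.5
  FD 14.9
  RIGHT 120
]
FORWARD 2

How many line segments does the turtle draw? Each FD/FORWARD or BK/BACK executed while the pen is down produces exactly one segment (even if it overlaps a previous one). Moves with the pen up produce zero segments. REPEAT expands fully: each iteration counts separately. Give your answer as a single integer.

Answer: 13

Derivation:
Executing turtle program step by step:
Start: pos=(9,-6), heading=0, pen down
REPEAT 6 [
  -- iteration 1/6 --
  PD: pen down
  FD 5.5: (9,-6) -> (14.5,-6) [heading=0, draw]
  FD 14.9: (14.5,-6) -> (29.4,-6) [heading=0, draw]
  RT 120: heading 0 -> 240
  -- iteration 2/6 --
  PD: pen down
  FD 5.5: (29.4,-6) -> (26.65,-10.763) [heading=240, draw]
  FD 14.9: (26.65,-10.763) -> (19.2,-23.667) [heading=240, draw]
  RT 120: heading 240 -> 120
  -- iteration 3/6 --
  PD: pen down
  FD 5.5: (19.2,-23.667) -> (16.45,-18.904) [heading=120, draw]
  FD 14.9: (16.45,-18.904) -> (9,-6) [heading=120, draw]
  RT 120: heading 120 -> 0
  -- iteration 4/6 --
  PD: pen down
  FD 5.5: (9,-6) -> (14.5,-6) [heading=0, draw]
  FD 14.9: (14.5,-6) -> (29.4,-6) [heading=0, draw]
  RT 120: heading 0 -> 240
  -- iteration 5/6 --
  PD: pen down
  FD 5.5: (29.4,-6) -> (26.65,-10.763) [heading=240, draw]
  FD 14.9: (26.65,-10.763) -> (19.2,-23.667) [heading=240, draw]
  RT 120: heading 240 -> 120
  -- iteration 6/6 --
  PD: pen down
  FD 5.5: (19.2,-23.667) -> (16.45,-18.904) [heading=120, draw]
  FD 14.9: (16.45,-18.904) -> (9,-6) [heading=120, draw]
  RT 120: heading 120 -> 0
]
FD 2: (9,-6) -> (11,-6) [heading=0, draw]
Final: pos=(11,-6), heading=0, 13 segment(s) drawn
Segments drawn: 13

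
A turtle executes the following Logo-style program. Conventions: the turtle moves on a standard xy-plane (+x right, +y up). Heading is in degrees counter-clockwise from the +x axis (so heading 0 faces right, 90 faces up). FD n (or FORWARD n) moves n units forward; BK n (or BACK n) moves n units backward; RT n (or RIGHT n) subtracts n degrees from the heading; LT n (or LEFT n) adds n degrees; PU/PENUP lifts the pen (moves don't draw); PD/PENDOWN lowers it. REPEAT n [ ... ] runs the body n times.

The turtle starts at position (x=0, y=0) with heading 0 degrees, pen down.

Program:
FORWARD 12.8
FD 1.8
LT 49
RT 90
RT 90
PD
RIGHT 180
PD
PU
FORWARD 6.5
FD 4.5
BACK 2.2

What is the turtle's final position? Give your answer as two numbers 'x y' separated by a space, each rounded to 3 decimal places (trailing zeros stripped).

Executing turtle program step by step:
Start: pos=(0,0), heading=0, pen down
FD 12.8: (0,0) -> (12.8,0) [heading=0, draw]
FD 1.8: (12.8,0) -> (14.6,0) [heading=0, draw]
LT 49: heading 0 -> 49
RT 90: heading 49 -> 319
RT 90: heading 319 -> 229
PD: pen down
RT 180: heading 229 -> 49
PD: pen down
PU: pen up
FD 6.5: (14.6,0) -> (18.864,4.906) [heading=49, move]
FD 4.5: (18.864,4.906) -> (21.817,8.302) [heading=49, move]
BK 2.2: (21.817,8.302) -> (20.373,6.641) [heading=49, move]
Final: pos=(20.373,6.641), heading=49, 2 segment(s) drawn

Answer: 20.373 6.641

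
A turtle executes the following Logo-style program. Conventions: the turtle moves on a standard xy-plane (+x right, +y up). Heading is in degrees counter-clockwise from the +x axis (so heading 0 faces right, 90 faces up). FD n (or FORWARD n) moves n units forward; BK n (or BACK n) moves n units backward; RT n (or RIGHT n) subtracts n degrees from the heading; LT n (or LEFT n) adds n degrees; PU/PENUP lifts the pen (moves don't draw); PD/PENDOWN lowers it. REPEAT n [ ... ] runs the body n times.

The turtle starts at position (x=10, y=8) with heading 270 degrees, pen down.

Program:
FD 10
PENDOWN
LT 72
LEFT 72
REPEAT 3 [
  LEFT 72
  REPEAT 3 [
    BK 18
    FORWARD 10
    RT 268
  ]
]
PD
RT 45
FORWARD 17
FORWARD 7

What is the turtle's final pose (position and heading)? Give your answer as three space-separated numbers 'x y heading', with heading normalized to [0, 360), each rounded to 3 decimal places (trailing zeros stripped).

Answer: 51.157 -3.252 333

Derivation:
Executing turtle program step by step:
Start: pos=(10,8), heading=270, pen down
FD 10: (10,8) -> (10,-2) [heading=270, draw]
PD: pen down
LT 72: heading 270 -> 342
LT 72: heading 342 -> 54
REPEAT 3 [
  -- iteration 1/3 --
  LT 72: heading 54 -> 126
  REPEAT 3 [
    -- iteration 1/3 --
    BK 18: (10,-2) -> (20.58,-16.562) [heading=126, draw]
    FD 10: (20.58,-16.562) -> (14.702,-8.472) [heading=126, draw]
    RT 268: heading 126 -> 218
    -- iteration 2/3 --
    BK 18: (14.702,-8.472) -> (28.886,2.61) [heading=218, draw]
    FD 10: (28.886,2.61) -> (21.006,-3.547) [heading=218, draw]
    RT 268: heading 218 -> 310
    -- iteration 3/3 --
    BK 18: (21.006,-3.547) -> (9.436,10.242) [heading=310, draw]
    FD 10: (9.436,10.242) -> (15.864,2.582) [heading=310, draw]
    RT 268: heading 310 -> 42
  ]
  -- iteration 2/3 --
  LT 72: heading 42 -> 114
  REPEAT 3 [
    -- iteration 1/3 --
    BK 18: (15.864,2.582) -> (23.185,-13.862) [heading=114, draw]
    FD 10: (23.185,-13.862) -> (19.118,-4.727) [heading=114, draw]
    RT 268: heading 114 -> 206
    -- iteration 2/3 --
    BK 18: (19.118,-4.727) -> (35.296,3.164) [heading=206, draw]
    FD 10: (35.296,3.164) -> (26.308,-1.22) [heading=206, draw]
    RT 268: heading 206 -> 298
    -- iteration 3/3 --
    BK 18: (26.308,-1.22) -> (17.858,14.673) [heading=298, draw]
    FD 10: (17.858,14.673) -> (22.553,5.844) [heading=298, draw]
    RT 268: heading 298 -> 30
  ]
  -- iteration 3/3 --
  LT 72: heading 30 -> 102
  REPEAT 3 [
    -- iteration 1/3 --
    BK 18: (22.553,5.844) -> (26.295,-11.763) [heading=102, draw]
    FD 10: (26.295,-11.763) -> (24.216,-1.981) [heading=102, draw]
    RT 268: heading 102 -> 194
    -- iteration 2/3 --
    BK 18: (24.216,-1.981) -> (41.681,2.373) [heading=194, draw]
    FD 10: (41.681,2.373) -> (31.978,-0.046) [heading=194, draw]
    RT 268: heading 194 -> 286
    -- iteration 3/3 --
    BK 18: (31.978,-0.046) -> (27.017,17.257) [heading=286, draw]
    FD 10: (27.017,17.257) -> (29.773,7.644) [heading=286, draw]
    RT 268: heading 286 -> 18
  ]
]
PD: pen down
RT 45: heading 18 -> 333
FD 17: (29.773,7.644) -> (44.92,-0.074) [heading=333, draw]
FD 7: (44.92,-0.074) -> (51.157,-3.252) [heading=333, draw]
Final: pos=(51.157,-3.252), heading=333, 21 segment(s) drawn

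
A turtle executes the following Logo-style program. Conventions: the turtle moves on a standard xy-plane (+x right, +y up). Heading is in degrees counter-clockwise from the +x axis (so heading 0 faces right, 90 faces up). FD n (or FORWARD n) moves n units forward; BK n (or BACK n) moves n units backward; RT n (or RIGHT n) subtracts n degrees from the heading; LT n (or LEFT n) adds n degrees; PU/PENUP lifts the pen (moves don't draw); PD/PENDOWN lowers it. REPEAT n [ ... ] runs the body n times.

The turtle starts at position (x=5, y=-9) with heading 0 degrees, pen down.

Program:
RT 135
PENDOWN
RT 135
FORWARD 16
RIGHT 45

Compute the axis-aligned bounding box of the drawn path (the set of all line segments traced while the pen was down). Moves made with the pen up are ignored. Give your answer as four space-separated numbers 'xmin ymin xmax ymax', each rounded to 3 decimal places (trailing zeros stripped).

Answer: 5 -9 5 7

Derivation:
Executing turtle program step by step:
Start: pos=(5,-9), heading=0, pen down
RT 135: heading 0 -> 225
PD: pen down
RT 135: heading 225 -> 90
FD 16: (5,-9) -> (5,7) [heading=90, draw]
RT 45: heading 90 -> 45
Final: pos=(5,7), heading=45, 1 segment(s) drawn

Segment endpoints: x in {5, 5}, y in {-9, 7}
xmin=5, ymin=-9, xmax=5, ymax=7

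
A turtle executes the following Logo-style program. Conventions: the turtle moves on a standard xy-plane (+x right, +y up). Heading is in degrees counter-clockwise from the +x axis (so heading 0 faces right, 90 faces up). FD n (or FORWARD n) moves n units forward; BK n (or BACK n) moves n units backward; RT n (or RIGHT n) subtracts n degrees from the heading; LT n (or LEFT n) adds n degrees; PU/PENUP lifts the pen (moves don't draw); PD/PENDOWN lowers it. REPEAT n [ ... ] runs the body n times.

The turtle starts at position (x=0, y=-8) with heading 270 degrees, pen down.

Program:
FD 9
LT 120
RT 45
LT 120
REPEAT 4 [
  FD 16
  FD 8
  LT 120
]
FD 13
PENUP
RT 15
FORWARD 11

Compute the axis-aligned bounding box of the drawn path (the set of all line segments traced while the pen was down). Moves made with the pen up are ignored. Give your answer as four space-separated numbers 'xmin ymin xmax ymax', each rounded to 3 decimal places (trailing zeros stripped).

Answer: -23.182 -17 0 6.182

Derivation:
Executing turtle program step by step:
Start: pos=(0,-8), heading=270, pen down
FD 9: (0,-8) -> (0,-17) [heading=270, draw]
LT 120: heading 270 -> 30
RT 45: heading 30 -> 345
LT 120: heading 345 -> 105
REPEAT 4 [
  -- iteration 1/4 --
  FD 16: (0,-17) -> (-4.141,-1.545) [heading=105, draw]
  FD 8: (-4.141,-1.545) -> (-6.212,6.182) [heading=105, draw]
  LT 120: heading 105 -> 225
  -- iteration 2/4 --
  FD 16: (-6.212,6.182) -> (-17.525,-5.131) [heading=225, draw]
  FD 8: (-17.525,-5.131) -> (-23.182,-10.788) [heading=225, draw]
  LT 120: heading 225 -> 345
  -- iteration 3/4 --
  FD 16: (-23.182,-10.788) -> (-7.727,-14.929) [heading=345, draw]
  FD 8: (-7.727,-14.929) -> (0,-17) [heading=345, draw]
  LT 120: heading 345 -> 105
  -- iteration 4/4 --
  FD 16: (0,-17) -> (-4.141,-1.545) [heading=105, draw]
  FD 8: (-4.141,-1.545) -> (-6.212,6.182) [heading=105, draw]
  LT 120: heading 105 -> 225
]
FD 13: (-6.212,6.182) -> (-15.404,-3.01) [heading=225, draw]
PU: pen up
RT 15: heading 225 -> 210
FD 11: (-15.404,-3.01) -> (-24.93,-8.51) [heading=210, move]
Final: pos=(-24.93,-8.51), heading=210, 10 segment(s) drawn

Segment endpoints: x in {-23.182, -17.525, -15.404, -7.727, -6.212, -6.212, -4.141, -4.141, 0, 0, 0}, y in {-17, -17, -14.929, -10.788, -8, -5.131, -3.01, -1.545, -1.545, 6.182, 6.182}
xmin=-23.182, ymin=-17, xmax=0, ymax=6.182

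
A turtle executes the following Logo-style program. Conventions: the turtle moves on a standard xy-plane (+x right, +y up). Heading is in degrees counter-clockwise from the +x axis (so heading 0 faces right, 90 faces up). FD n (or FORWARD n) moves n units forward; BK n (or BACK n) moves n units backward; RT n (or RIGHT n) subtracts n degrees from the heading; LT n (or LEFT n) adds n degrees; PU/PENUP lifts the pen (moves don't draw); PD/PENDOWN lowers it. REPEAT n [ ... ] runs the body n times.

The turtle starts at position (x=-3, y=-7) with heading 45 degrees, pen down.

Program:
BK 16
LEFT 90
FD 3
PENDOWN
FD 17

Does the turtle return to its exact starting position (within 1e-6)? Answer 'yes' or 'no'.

Answer: no

Derivation:
Executing turtle program step by step:
Start: pos=(-3,-7), heading=45, pen down
BK 16: (-3,-7) -> (-14.314,-18.314) [heading=45, draw]
LT 90: heading 45 -> 135
FD 3: (-14.314,-18.314) -> (-16.435,-16.192) [heading=135, draw]
PD: pen down
FD 17: (-16.435,-16.192) -> (-28.456,-4.172) [heading=135, draw]
Final: pos=(-28.456,-4.172), heading=135, 3 segment(s) drawn

Start position: (-3, -7)
Final position: (-28.456, -4.172)
Distance = 25.612; >= 1e-6 -> NOT closed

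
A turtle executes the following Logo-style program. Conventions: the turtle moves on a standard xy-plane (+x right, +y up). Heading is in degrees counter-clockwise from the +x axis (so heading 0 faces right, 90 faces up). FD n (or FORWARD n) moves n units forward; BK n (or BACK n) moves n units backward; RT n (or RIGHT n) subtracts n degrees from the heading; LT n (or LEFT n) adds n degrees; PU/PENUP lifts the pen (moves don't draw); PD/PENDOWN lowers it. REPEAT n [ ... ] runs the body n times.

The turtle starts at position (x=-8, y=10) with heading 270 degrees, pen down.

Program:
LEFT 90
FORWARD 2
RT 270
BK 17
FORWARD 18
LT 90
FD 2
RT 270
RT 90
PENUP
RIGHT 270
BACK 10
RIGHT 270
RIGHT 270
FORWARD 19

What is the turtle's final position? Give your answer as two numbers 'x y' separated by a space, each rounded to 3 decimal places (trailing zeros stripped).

Executing turtle program step by step:
Start: pos=(-8,10), heading=270, pen down
LT 90: heading 270 -> 0
FD 2: (-8,10) -> (-6,10) [heading=0, draw]
RT 270: heading 0 -> 90
BK 17: (-6,10) -> (-6,-7) [heading=90, draw]
FD 18: (-6,-7) -> (-6,11) [heading=90, draw]
LT 90: heading 90 -> 180
FD 2: (-6,11) -> (-8,11) [heading=180, draw]
RT 270: heading 180 -> 270
RT 90: heading 270 -> 180
PU: pen up
RT 270: heading 180 -> 270
BK 10: (-8,11) -> (-8,21) [heading=270, move]
RT 270: heading 270 -> 0
RT 270: heading 0 -> 90
FD 19: (-8,21) -> (-8,40) [heading=90, move]
Final: pos=(-8,40), heading=90, 4 segment(s) drawn

Answer: -8 40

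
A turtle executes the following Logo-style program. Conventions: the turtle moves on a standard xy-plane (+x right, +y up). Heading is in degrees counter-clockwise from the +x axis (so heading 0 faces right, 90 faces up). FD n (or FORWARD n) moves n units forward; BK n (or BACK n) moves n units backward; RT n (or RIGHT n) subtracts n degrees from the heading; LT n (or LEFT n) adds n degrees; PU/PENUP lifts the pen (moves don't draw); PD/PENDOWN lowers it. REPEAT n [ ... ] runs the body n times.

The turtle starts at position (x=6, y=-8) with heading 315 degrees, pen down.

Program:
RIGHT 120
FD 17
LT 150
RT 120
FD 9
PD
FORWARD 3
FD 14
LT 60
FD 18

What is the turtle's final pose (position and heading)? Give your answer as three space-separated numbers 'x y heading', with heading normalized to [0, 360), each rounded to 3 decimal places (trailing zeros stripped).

Answer: -24.147 -48.171 285

Derivation:
Executing turtle program step by step:
Start: pos=(6,-8), heading=315, pen down
RT 120: heading 315 -> 195
FD 17: (6,-8) -> (-10.421,-12.4) [heading=195, draw]
LT 150: heading 195 -> 345
RT 120: heading 345 -> 225
FD 9: (-10.421,-12.4) -> (-16.785,-18.764) [heading=225, draw]
PD: pen down
FD 3: (-16.785,-18.764) -> (-18.906,-20.885) [heading=225, draw]
FD 14: (-18.906,-20.885) -> (-28.806,-30.785) [heading=225, draw]
LT 60: heading 225 -> 285
FD 18: (-28.806,-30.785) -> (-24.147,-48.171) [heading=285, draw]
Final: pos=(-24.147,-48.171), heading=285, 5 segment(s) drawn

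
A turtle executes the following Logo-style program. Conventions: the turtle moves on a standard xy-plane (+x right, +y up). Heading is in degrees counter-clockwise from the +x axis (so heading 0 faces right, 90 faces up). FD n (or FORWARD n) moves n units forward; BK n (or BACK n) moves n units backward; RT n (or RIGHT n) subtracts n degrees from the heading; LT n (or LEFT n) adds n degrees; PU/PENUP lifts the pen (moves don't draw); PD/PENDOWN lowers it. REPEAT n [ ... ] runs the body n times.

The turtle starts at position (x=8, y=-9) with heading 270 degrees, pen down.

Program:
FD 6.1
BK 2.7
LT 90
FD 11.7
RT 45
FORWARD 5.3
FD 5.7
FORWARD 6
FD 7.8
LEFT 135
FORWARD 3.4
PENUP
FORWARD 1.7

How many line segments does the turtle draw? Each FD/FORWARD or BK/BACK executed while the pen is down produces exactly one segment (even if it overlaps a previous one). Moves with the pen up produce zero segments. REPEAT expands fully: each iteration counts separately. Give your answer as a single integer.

Executing turtle program step by step:
Start: pos=(8,-9), heading=270, pen down
FD 6.1: (8,-9) -> (8,-15.1) [heading=270, draw]
BK 2.7: (8,-15.1) -> (8,-12.4) [heading=270, draw]
LT 90: heading 270 -> 0
FD 11.7: (8,-12.4) -> (19.7,-12.4) [heading=0, draw]
RT 45: heading 0 -> 315
FD 5.3: (19.7,-12.4) -> (23.448,-16.148) [heading=315, draw]
FD 5.7: (23.448,-16.148) -> (27.478,-20.178) [heading=315, draw]
FD 6: (27.478,-20.178) -> (31.721,-24.421) [heading=315, draw]
FD 7.8: (31.721,-24.421) -> (37.236,-29.936) [heading=315, draw]
LT 135: heading 315 -> 90
FD 3.4: (37.236,-29.936) -> (37.236,-26.536) [heading=90, draw]
PU: pen up
FD 1.7: (37.236,-26.536) -> (37.236,-24.836) [heading=90, move]
Final: pos=(37.236,-24.836), heading=90, 8 segment(s) drawn
Segments drawn: 8

Answer: 8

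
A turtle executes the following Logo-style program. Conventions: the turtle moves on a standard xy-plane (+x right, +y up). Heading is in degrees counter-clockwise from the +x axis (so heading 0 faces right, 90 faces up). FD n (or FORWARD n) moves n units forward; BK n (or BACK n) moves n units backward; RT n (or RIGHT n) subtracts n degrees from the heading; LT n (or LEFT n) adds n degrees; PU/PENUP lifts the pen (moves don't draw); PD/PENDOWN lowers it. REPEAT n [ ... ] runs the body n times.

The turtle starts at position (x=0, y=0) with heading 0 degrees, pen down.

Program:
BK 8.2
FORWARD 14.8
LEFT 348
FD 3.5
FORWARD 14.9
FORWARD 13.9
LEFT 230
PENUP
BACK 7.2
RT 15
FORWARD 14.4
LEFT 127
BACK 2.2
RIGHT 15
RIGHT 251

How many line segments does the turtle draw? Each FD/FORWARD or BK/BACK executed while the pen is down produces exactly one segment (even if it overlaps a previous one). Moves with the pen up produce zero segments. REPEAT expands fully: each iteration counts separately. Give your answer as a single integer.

Answer: 5

Derivation:
Executing turtle program step by step:
Start: pos=(0,0), heading=0, pen down
BK 8.2: (0,0) -> (-8.2,0) [heading=0, draw]
FD 14.8: (-8.2,0) -> (6.6,0) [heading=0, draw]
LT 348: heading 0 -> 348
FD 3.5: (6.6,0) -> (10.024,-0.728) [heading=348, draw]
FD 14.9: (10.024,-0.728) -> (24.598,-3.826) [heading=348, draw]
FD 13.9: (24.598,-3.826) -> (38.194,-6.716) [heading=348, draw]
LT 230: heading 348 -> 218
PU: pen up
BK 7.2: (38.194,-6.716) -> (43.868,-2.283) [heading=218, move]
RT 15: heading 218 -> 203
FD 14.4: (43.868,-2.283) -> (30.613,-7.909) [heading=203, move]
LT 127: heading 203 -> 330
BK 2.2: (30.613,-7.909) -> (28.707,-6.809) [heading=330, move]
RT 15: heading 330 -> 315
RT 251: heading 315 -> 64
Final: pos=(28.707,-6.809), heading=64, 5 segment(s) drawn
Segments drawn: 5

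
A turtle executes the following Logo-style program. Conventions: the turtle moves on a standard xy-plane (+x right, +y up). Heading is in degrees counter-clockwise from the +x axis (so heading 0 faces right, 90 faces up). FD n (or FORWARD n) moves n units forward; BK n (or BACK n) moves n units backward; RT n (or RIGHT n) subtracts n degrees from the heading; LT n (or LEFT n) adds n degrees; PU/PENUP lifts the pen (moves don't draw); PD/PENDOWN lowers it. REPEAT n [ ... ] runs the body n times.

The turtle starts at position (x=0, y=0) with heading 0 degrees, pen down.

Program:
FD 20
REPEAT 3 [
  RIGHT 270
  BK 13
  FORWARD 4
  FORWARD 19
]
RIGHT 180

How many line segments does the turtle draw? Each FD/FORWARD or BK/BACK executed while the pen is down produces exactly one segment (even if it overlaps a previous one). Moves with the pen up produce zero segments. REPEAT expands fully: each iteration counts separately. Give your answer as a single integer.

Answer: 10

Derivation:
Executing turtle program step by step:
Start: pos=(0,0), heading=0, pen down
FD 20: (0,0) -> (20,0) [heading=0, draw]
REPEAT 3 [
  -- iteration 1/3 --
  RT 270: heading 0 -> 90
  BK 13: (20,0) -> (20,-13) [heading=90, draw]
  FD 4: (20,-13) -> (20,-9) [heading=90, draw]
  FD 19: (20,-9) -> (20,10) [heading=90, draw]
  -- iteration 2/3 --
  RT 270: heading 90 -> 180
  BK 13: (20,10) -> (33,10) [heading=180, draw]
  FD 4: (33,10) -> (29,10) [heading=180, draw]
  FD 19: (29,10) -> (10,10) [heading=180, draw]
  -- iteration 3/3 --
  RT 270: heading 180 -> 270
  BK 13: (10,10) -> (10,23) [heading=270, draw]
  FD 4: (10,23) -> (10,19) [heading=270, draw]
  FD 19: (10,19) -> (10,0) [heading=270, draw]
]
RT 180: heading 270 -> 90
Final: pos=(10,0), heading=90, 10 segment(s) drawn
Segments drawn: 10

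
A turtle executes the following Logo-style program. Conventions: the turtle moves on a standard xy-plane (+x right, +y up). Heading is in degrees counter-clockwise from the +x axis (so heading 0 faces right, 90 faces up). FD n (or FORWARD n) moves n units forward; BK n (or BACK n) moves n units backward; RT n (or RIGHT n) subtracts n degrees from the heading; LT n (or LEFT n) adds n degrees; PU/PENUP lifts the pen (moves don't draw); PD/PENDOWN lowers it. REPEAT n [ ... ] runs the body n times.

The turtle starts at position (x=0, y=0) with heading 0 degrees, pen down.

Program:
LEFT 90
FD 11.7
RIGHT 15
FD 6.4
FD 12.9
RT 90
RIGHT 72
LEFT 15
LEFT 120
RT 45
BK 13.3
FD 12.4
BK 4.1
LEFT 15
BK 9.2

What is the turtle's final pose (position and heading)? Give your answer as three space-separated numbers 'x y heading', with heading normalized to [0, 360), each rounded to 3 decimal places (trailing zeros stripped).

Answer: -8.748 27.238 18

Derivation:
Executing turtle program step by step:
Start: pos=(0,0), heading=0, pen down
LT 90: heading 0 -> 90
FD 11.7: (0,0) -> (0,11.7) [heading=90, draw]
RT 15: heading 90 -> 75
FD 6.4: (0,11.7) -> (1.656,17.882) [heading=75, draw]
FD 12.9: (1.656,17.882) -> (4.995,30.342) [heading=75, draw]
RT 90: heading 75 -> 345
RT 72: heading 345 -> 273
LT 15: heading 273 -> 288
LT 120: heading 288 -> 48
RT 45: heading 48 -> 3
BK 13.3: (4.995,30.342) -> (-8.287,29.646) [heading=3, draw]
FD 12.4: (-8.287,29.646) -> (4.096,30.295) [heading=3, draw]
BK 4.1: (4.096,30.295) -> (0.002,30.081) [heading=3, draw]
LT 15: heading 3 -> 18
BK 9.2: (0.002,30.081) -> (-8.748,27.238) [heading=18, draw]
Final: pos=(-8.748,27.238), heading=18, 7 segment(s) drawn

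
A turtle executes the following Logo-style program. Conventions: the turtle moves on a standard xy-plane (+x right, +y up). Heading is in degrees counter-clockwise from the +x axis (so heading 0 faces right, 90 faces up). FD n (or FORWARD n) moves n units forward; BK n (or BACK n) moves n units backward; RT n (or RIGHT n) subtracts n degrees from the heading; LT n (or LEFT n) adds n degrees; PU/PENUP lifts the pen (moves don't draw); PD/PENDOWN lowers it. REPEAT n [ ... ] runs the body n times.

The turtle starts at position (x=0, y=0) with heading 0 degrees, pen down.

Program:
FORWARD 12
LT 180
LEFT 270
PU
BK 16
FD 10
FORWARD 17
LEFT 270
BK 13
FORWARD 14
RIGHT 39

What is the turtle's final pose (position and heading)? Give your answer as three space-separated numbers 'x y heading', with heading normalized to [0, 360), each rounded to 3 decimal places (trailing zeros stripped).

Answer: 13 11 321

Derivation:
Executing turtle program step by step:
Start: pos=(0,0), heading=0, pen down
FD 12: (0,0) -> (12,0) [heading=0, draw]
LT 180: heading 0 -> 180
LT 270: heading 180 -> 90
PU: pen up
BK 16: (12,0) -> (12,-16) [heading=90, move]
FD 10: (12,-16) -> (12,-6) [heading=90, move]
FD 17: (12,-6) -> (12,11) [heading=90, move]
LT 270: heading 90 -> 0
BK 13: (12,11) -> (-1,11) [heading=0, move]
FD 14: (-1,11) -> (13,11) [heading=0, move]
RT 39: heading 0 -> 321
Final: pos=(13,11), heading=321, 1 segment(s) drawn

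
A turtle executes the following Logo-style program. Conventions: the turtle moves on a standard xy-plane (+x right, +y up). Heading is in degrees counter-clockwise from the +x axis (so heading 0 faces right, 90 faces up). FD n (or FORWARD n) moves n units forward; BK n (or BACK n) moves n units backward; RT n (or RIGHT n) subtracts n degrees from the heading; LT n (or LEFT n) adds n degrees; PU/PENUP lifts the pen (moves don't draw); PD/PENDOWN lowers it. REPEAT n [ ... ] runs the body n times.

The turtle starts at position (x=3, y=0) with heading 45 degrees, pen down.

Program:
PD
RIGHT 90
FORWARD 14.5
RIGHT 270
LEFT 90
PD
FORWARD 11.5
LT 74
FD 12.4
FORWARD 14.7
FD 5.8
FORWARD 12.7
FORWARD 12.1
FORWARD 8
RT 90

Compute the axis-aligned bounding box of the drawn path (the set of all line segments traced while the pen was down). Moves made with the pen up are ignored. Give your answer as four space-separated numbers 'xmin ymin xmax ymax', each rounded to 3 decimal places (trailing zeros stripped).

Executing turtle program step by step:
Start: pos=(3,0), heading=45, pen down
PD: pen down
RT 90: heading 45 -> 315
FD 14.5: (3,0) -> (13.253,-10.253) [heading=315, draw]
RT 270: heading 315 -> 45
LT 90: heading 45 -> 135
PD: pen down
FD 11.5: (13.253,-10.253) -> (5.121,-2.121) [heading=135, draw]
LT 74: heading 135 -> 209
FD 12.4: (5.121,-2.121) -> (-5.724,-8.133) [heading=209, draw]
FD 14.7: (-5.724,-8.133) -> (-18.581,-15.26) [heading=209, draw]
FD 5.8: (-18.581,-15.26) -> (-23.654,-18.072) [heading=209, draw]
FD 12.7: (-23.654,-18.072) -> (-34.761,-24.229) [heading=209, draw]
FD 12.1: (-34.761,-24.229) -> (-45.344,-30.095) [heading=209, draw]
FD 8: (-45.344,-30.095) -> (-52.341,-33.973) [heading=209, draw]
RT 90: heading 209 -> 119
Final: pos=(-52.341,-33.973), heading=119, 8 segment(s) drawn

Segment endpoints: x in {-52.341, -45.344, -34.761, -23.654, -18.581, -5.724, 3, 5.121, 13.253}, y in {-33.973, -30.095, -24.229, -18.072, -15.26, -10.253, -8.133, -2.121, 0}
xmin=-52.341, ymin=-33.973, xmax=13.253, ymax=0

Answer: -52.341 -33.973 13.253 0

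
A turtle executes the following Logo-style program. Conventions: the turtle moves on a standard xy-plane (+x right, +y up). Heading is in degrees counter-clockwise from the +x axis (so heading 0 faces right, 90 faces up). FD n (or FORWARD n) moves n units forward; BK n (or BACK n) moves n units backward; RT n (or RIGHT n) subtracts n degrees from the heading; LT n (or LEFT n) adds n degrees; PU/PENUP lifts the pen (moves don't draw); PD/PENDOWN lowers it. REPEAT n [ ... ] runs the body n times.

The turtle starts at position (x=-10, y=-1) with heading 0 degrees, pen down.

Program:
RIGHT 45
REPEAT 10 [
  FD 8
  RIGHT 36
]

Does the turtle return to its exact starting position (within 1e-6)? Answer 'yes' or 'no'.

Answer: yes

Derivation:
Executing turtle program step by step:
Start: pos=(-10,-1), heading=0, pen down
RT 45: heading 0 -> 315
REPEAT 10 [
  -- iteration 1/10 --
  FD 8: (-10,-1) -> (-4.343,-6.657) [heading=315, draw]
  RT 36: heading 315 -> 279
  -- iteration 2/10 --
  FD 8: (-4.343,-6.657) -> (-3.092,-14.558) [heading=279, draw]
  RT 36: heading 279 -> 243
  -- iteration 3/10 --
  FD 8: (-3.092,-14.558) -> (-6.724,-21.686) [heading=243, draw]
  RT 36: heading 243 -> 207
  -- iteration 4/10 --
  FD 8: (-6.724,-21.686) -> (-13.852,-25.318) [heading=207, draw]
  RT 36: heading 207 -> 171
  -- iteration 5/10 --
  FD 8: (-13.852,-25.318) -> (-21.753,-24.067) [heading=171, draw]
  RT 36: heading 171 -> 135
  -- iteration 6/10 --
  FD 8: (-21.753,-24.067) -> (-27.41,-18.41) [heading=135, draw]
  RT 36: heading 135 -> 99
  -- iteration 7/10 --
  FD 8: (-27.41,-18.41) -> (-28.661,-10.509) [heading=99, draw]
  RT 36: heading 99 -> 63
  -- iteration 8/10 --
  FD 8: (-28.661,-10.509) -> (-25.03,-3.38) [heading=63, draw]
  RT 36: heading 63 -> 27
  -- iteration 9/10 --
  FD 8: (-25.03,-3.38) -> (-17.902,0.251) [heading=27, draw]
  RT 36: heading 27 -> 351
  -- iteration 10/10 --
  FD 8: (-17.902,0.251) -> (-10,-1) [heading=351, draw]
  RT 36: heading 351 -> 315
]
Final: pos=(-10,-1), heading=315, 10 segment(s) drawn

Start position: (-10, -1)
Final position: (-10, -1)
Distance = 0; < 1e-6 -> CLOSED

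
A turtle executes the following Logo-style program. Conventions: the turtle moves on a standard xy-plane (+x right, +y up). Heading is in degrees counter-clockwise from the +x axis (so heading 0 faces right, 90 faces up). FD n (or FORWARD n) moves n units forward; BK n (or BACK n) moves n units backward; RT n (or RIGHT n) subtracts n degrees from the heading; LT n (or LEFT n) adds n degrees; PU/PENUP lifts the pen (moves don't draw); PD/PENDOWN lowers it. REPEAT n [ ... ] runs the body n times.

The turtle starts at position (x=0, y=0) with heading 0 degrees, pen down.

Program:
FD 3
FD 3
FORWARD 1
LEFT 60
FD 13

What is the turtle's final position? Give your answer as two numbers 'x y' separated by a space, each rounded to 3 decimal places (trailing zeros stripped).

Executing turtle program step by step:
Start: pos=(0,0), heading=0, pen down
FD 3: (0,0) -> (3,0) [heading=0, draw]
FD 3: (3,0) -> (6,0) [heading=0, draw]
FD 1: (6,0) -> (7,0) [heading=0, draw]
LT 60: heading 0 -> 60
FD 13: (7,0) -> (13.5,11.258) [heading=60, draw]
Final: pos=(13.5,11.258), heading=60, 4 segment(s) drawn

Answer: 13.5 11.258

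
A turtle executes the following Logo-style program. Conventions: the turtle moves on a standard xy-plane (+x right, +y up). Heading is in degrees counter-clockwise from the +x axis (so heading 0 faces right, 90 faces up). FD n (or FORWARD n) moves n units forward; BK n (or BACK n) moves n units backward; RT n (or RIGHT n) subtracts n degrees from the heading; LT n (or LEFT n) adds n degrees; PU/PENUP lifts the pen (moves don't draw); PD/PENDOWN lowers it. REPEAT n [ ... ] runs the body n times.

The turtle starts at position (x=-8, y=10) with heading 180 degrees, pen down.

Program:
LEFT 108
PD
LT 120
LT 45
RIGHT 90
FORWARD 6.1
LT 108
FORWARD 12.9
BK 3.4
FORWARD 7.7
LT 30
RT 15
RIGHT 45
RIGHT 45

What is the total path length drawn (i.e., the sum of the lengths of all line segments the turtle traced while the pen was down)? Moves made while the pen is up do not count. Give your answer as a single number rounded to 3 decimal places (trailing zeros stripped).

Executing turtle program step by step:
Start: pos=(-8,10), heading=180, pen down
LT 108: heading 180 -> 288
PD: pen down
LT 120: heading 288 -> 48
LT 45: heading 48 -> 93
RT 90: heading 93 -> 3
FD 6.1: (-8,10) -> (-1.908,10.319) [heading=3, draw]
LT 108: heading 3 -> 111
FD 12.9: (-1.908,10.319) -> (-6.531,22.362) [heading=111, draw]
BK 3.4: (-6.531,22.362) -> (-5.313,19.188) [heading=111, draw]
FD 7.7: (-5.313,19.188) -> (-8.072,26.377) [heading=111, draw]
LT 30: heading 111 -> 141
RT 15: heading 141 -> 126
RT 45: heading 126 -> 81
RT 45: heading 81 -> 36
Final: pos=(-8.072,26.377), heading=36, 4 segment(s) drawn

Segment lengths:
  seg 1: (-8,10) -> (-1.908,10.319), length = 6.1
  seg 2: (-1.908,10.319) -> (-6.531,22.362), length = 12.9
  seg 3: (-6.531,22.362) -> (-5.313,19.188), length = 3.4
  seg 4: (-5.313,19.188) -> (-8.072,26.377), length = 7.7
Total = 30.1

Answer: 30.1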